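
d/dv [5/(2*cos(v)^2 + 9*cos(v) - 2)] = 5*(4*cos(v) + 9)*sin(v)/(9*cos(v) + cos(2*v) - 1)^2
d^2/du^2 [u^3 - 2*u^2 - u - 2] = 6*u - 4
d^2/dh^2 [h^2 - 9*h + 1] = 2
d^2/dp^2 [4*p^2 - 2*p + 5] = 8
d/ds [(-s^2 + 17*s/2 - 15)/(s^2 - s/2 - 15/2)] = (-32*s^2 + 180*s - 285)/(4*s^4 - 4*s^3 - 59*s^2 + 30*s + 225)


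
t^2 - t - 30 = (t - 6)*(t + 5)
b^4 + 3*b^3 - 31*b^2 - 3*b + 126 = (b - 3)^2*(b + 2)*(b + 7)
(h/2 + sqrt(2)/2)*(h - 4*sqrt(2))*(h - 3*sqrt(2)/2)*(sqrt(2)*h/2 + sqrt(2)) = sqrt(2)*h^4/4 - 9*h^3/4 + sqrt(2)*h^3/2 - 9*h^2/2 + sqrt(2)*h^2/4 + sqrt(2)*h/2 + 6*h + 12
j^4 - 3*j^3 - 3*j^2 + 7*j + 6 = (j - 3)*(j - 2)*(j + 1)^2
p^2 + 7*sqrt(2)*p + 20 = (p + 2*sqrt(2))*(p + 5*sqrt(2))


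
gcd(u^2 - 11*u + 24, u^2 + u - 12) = u - 3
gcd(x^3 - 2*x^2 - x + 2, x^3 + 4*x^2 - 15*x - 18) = x + 1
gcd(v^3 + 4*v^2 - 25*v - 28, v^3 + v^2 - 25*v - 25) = v + 1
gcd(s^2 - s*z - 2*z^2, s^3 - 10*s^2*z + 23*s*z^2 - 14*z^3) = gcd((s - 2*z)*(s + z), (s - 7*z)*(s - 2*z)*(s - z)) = -s + 2*z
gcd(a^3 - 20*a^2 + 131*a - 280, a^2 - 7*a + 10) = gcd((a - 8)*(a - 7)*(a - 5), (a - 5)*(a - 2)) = a - 5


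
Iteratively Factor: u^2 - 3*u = (u - 3)*(u)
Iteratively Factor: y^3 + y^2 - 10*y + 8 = (y - 1)*(y^2 + 2*y - 8) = (y - 2)*(y - 1)*(y + 4)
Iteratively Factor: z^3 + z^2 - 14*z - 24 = (z + 2)*(z^2 - z - 12) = (z - 4)*(z + 2)*(z + 3)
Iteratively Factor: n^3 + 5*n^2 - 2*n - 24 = (n + 4)*(n^2 + n - 6) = (n + 3)*(n + 4)*(n - 2)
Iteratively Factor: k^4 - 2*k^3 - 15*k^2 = (k + 3)*(k^3 - 5*k^2) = (k - 5)*(k + 3)*(k^2) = k*(k - 5)*(k + 3)*(k)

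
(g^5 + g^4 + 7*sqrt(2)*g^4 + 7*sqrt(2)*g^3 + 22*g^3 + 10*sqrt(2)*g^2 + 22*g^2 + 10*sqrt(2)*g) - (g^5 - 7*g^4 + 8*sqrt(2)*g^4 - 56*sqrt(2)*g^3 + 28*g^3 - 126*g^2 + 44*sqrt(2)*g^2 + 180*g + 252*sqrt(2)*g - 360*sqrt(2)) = -sqrt(2)*g^4 + 8*g^4 - 6*g^3 + 63*sqrt(2)*g^3 - 34*sqrt(2)*g^2 + 148*g^2 - 242*sqrt(2)*g - 180*g + 360*sqrt(2)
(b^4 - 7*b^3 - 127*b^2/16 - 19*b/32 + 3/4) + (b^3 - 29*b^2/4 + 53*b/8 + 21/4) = b^4 - 6*b^3 - 243*b^2/16 + 193*b/32 + 6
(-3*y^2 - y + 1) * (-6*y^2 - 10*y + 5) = 18*y^4 + 36*y^3 - 11*y^2 - 15*y + 5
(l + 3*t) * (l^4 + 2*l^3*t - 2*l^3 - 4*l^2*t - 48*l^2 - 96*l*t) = l^5 + 5*l^4*t - 2*l^4 + 6*l^3*t^2 - 10*l^3*t - 48*l^3 - 12*l^2*t^2 - 240*l^2*t - 288*l*t^2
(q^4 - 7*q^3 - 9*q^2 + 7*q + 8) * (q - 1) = q^5 - 8*q^4 - 2*q^3 + 16*q^2 + q - 8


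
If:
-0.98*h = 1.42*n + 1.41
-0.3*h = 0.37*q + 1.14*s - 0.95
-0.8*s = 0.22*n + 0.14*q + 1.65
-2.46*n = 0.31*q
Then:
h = 1.14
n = -1.78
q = 14.10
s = -4.04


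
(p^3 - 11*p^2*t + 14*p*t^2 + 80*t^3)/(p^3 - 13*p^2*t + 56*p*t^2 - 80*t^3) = (p^2 - 6*p*t - 16*t^2)/(p^2 - 8*p*t + 16*t^2)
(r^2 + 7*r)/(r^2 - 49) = r/(r - 7)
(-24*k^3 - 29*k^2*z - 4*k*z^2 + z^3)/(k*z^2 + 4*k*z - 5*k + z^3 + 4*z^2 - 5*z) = (-24*k^2 - 5*k*z + z^2)/(z^2 + 4*z - 5)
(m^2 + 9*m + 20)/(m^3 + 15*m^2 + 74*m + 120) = 1/(m + 6)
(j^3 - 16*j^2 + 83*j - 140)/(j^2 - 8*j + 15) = (j^2 - 11*j + 28)/(j - 3)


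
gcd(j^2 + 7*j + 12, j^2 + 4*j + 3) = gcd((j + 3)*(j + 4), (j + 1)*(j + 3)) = j + 3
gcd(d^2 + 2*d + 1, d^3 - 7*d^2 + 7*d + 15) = d + 1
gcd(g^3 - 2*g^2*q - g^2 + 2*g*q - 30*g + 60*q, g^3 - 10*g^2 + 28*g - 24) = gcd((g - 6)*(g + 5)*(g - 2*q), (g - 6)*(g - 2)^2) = g - 6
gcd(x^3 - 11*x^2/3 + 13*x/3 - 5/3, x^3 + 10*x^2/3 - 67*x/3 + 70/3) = x - 5/3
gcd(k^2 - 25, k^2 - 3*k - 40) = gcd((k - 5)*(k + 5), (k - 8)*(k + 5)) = k + 5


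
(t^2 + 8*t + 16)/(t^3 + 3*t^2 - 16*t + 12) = (t^2 + 8*t + 16)/(t^3 + 3*t^2 - 16*t + 12)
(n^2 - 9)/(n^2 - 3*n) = (n + 3)/n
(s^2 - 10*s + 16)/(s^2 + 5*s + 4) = (s^2 - 10*s + 16)/(s^2 + 5*s + 4)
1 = 1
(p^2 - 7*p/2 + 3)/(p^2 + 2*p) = (p^2 - 7*p/2 + 3)/(p*(p + 2))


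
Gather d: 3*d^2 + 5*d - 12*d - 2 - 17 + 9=3*d^2 - 7*d - 10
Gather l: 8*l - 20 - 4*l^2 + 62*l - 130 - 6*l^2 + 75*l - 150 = -10*l^2 + 145*l - 300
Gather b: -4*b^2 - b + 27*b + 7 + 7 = -4*b^2 + 26*b + 14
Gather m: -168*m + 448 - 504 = -168*m - 56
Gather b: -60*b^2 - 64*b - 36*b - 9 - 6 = -60*b^2 - 100*b - 15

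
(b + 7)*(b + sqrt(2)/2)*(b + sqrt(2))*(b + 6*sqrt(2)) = b^4 + 7*b^3 + 15*sqrt(2)*b^3/2 + 19*b^2 + 105*sqrt(2)*b^2/2 + 6*sqrt(2)*b + 133*b + 42*sqrt(2)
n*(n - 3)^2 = n^3 - 6*n^2 + 9*n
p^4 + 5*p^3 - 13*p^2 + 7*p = p*(p - 1)^2*(p + 7)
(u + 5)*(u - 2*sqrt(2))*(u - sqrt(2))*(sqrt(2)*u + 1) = sqrt(2)*u^4 - 5*u^3 + 5*sqrt(2)*u^3 - 25*u^2 + sqrt(2)*u^2 + 4*u + 5*sqrt(2)*u + 20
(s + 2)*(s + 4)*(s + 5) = s^3 + 11*s^2 + 38*s + 40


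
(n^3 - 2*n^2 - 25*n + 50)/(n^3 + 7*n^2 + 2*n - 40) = (n - 5)/(n + 4)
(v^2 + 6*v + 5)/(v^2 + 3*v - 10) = (v + 1)/(v - 2)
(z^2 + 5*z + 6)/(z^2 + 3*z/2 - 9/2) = 2*(z + 2)/(2*z - 3)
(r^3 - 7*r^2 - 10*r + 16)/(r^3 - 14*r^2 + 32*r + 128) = (r - 1)/(r - 8)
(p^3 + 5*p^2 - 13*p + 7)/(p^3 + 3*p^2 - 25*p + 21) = (p - 1)/(p - 3)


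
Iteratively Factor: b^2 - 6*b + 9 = (b - 3)*(b - 3)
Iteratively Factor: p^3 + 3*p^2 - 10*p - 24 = (p + 2)*(p^2 + p - 12) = (p + 2)*(p + 4)*(p - 3)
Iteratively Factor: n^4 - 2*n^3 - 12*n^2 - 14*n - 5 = (n + 1)*(n^3 - 3*n^2 - 9*n - 5) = (n - 5)*(n + 1)*(n^2 + 2*n + 1) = (n - 5)*(n + 1)^2*(n + 1)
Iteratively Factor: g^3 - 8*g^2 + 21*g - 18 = (g - 2)*(g^2 - 6*g + 9) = (g - 3)*(g - 2)*(g - 3)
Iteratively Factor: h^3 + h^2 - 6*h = (h)*(h^2 + h - 6) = h*(h + 3)*(h - 2)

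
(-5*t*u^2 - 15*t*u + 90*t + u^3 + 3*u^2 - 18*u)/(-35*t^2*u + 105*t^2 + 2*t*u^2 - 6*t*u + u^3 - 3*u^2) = (u + 6)/(7*t + u)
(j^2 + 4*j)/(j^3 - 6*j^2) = (j + 4)/(j*(j - 6))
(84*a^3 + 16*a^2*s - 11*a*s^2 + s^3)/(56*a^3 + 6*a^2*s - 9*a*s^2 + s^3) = (-6*a + s)/(-4*a + s)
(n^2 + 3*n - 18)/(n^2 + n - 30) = (n - 3)/(n - 5)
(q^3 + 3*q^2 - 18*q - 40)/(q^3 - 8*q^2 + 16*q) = (q^2 + 7*q + 10)/(q*(q - 4))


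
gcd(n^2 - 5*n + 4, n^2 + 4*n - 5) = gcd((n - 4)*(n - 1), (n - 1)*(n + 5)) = n - 1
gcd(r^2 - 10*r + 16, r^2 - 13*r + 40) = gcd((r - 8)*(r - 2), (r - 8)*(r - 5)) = r - 8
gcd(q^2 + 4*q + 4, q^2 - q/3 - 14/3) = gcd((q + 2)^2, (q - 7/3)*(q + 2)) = q + 2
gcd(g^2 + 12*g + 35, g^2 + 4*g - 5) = g + 5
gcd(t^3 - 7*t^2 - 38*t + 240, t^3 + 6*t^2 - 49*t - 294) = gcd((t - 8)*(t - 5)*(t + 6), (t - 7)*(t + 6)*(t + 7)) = t + 6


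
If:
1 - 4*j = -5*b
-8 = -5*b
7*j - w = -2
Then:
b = 8/5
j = 9/4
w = 71/4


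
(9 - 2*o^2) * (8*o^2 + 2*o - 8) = -16*o^4 - 4*o^3 + 88*o^2 + 18*o - 72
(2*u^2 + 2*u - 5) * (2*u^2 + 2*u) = 4*u^4 + 8*u^3 - 6*u^2 - 10*u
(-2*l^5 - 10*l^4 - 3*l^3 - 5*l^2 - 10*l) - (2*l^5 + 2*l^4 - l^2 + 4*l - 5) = -4*l^5 - 12*l^4 - 3*l^3 - 4*l^2 - 14*l + 5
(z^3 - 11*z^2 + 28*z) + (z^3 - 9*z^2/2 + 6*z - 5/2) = 2*z^3 - 31*z^2/2 + 34*z - 5/2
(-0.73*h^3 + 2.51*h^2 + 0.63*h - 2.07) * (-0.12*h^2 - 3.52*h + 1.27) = 0.0876*h^5 + 2.2684*h^4 - 9.8379*h^3 + 1.2185*h^2 + 8.0865*h - 2.6289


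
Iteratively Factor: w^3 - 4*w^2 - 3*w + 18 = (w - 3)*(w^2 - w - 6) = (w - 3)^2*(w + 2)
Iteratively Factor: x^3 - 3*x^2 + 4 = (x - 2)*(x^2 - x - 2) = (x - 2)^2*(x + 1)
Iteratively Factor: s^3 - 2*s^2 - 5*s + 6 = (s - 1)*(s^2 - s - 6) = (s - 3)*(s - 1)*(s + 2)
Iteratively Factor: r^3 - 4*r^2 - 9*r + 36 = (r - 4)*(r^2 - 9) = (r - 4)*(r + 3)*(r - 3)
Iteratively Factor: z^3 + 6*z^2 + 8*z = (z)*(z^2 + 6*z + 8) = z*(z + 2)*(z + 4)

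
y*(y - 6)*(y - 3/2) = y^3 - 15*y^2/2 + 9*y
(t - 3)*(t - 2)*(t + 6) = t^3 + t^2 - 24*t + 36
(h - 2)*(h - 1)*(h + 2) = h^3 - h^2 - 4*h + 4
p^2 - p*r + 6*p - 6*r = (p + 6)*(p - r)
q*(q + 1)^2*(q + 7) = q^4 + 9*q^3 + 15*q^2 + 7*q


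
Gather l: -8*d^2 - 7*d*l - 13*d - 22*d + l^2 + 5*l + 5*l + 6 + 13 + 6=-8*d^2 - 35*d + l^2 + l*(10 - 7*d) + 25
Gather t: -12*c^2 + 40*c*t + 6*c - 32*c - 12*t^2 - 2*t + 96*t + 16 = -12*c^2 - 26*c - 12*t^2 + t*(40*c + 94) + 16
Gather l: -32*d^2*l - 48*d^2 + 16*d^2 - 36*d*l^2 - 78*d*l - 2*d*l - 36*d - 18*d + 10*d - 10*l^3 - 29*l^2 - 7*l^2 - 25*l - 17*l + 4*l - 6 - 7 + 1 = -32*d^2 - 44*d - 10*l^3 + l^2*(-36*d - 36) + l*(-32*d^2 - 80*d - 38) - 12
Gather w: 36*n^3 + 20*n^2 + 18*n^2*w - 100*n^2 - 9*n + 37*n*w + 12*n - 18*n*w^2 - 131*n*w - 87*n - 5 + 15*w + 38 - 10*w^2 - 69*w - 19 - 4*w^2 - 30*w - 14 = 36*n^3 - 80*n^2 - 84*n + w^2*(-18*n - 14) + w*(18*n^2 - 94*n - 84)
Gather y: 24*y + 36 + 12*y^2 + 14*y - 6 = 12*y^2 + 38*y + 30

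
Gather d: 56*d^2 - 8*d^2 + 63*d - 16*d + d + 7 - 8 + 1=48*d^2 + 48*d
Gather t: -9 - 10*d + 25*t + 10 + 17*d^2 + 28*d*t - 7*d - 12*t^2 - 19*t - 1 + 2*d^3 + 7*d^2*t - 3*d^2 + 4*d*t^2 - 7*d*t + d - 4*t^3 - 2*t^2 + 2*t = 2*d^3 + 14*d^2 - 16*d - 4*t^3 + t^2*(4*d - 14) + t*(7*d^2 + 21*d + 8)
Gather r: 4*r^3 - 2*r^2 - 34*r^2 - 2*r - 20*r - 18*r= 4*r^3 - 36*r^2 - 40*r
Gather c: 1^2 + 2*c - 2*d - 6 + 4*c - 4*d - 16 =6*c - 6*d - 21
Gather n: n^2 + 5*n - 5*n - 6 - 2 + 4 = n^2 - 4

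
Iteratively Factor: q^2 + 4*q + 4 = (q + 2)*(q + 2)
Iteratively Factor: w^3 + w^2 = (w)*(w^2 + w) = w*(w + 1)*(w)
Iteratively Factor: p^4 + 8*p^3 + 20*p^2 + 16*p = (p + 2)*(p^3 + 6*p^2 + 8*p) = (p + 2)*(p + 4)*(p^2 + 2*p) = p*(p + 2)*(p + 4)*(p + 2)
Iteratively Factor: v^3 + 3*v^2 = (v)*(v^2 + 3*v) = v*(v + 3)*(v)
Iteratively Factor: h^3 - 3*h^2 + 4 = (h - 2)*(h^2 - h - 2) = (h - 2)^2*(h + 1)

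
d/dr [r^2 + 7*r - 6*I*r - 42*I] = 2*r + 7 - 6*I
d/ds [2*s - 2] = 2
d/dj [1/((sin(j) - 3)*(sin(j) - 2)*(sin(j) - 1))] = (-3*sin(j)^2 + 12*sin(j) - 11)*cos(j)/((sin(j) - 3)^2*(sin(j) - 2)^2*(sin(j) - 1)^2)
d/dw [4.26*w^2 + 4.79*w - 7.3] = 8.52*w + 4.79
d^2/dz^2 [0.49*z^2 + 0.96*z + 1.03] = 0.980000000000000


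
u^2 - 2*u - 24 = (u - 6)*(u + 4)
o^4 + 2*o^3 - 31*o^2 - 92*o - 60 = (o - 6)*(o + 1)*(o + 2)*(o + 5)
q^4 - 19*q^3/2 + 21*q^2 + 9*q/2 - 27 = (q - 6)*(q - 3)*(q - 3/2)*(q + 1)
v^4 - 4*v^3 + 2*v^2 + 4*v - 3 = (v - 3)*(v - 1)^2*(v + 1)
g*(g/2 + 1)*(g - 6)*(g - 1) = g^4/2 - 5*g^3/2 - 4*g^2 + 6*g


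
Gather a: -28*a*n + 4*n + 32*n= -28*a*n + 36*n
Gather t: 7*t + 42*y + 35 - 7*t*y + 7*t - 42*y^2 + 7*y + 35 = t*(14 - 7*y) - 42*y^2 + 49*y + 70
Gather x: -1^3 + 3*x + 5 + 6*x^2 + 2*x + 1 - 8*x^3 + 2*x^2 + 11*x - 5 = -8*x^3 + 8*x^2 + 16*x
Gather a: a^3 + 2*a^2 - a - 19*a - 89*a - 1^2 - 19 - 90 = a^3 + 2*a^2 - 109*a - 110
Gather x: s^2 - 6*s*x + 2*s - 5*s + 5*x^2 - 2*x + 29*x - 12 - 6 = s^2 - 3*s + 5*x^2 + x*(27 - 6*s) - 18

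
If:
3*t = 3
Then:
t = 1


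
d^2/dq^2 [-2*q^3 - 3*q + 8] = -12*q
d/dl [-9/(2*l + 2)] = 9/(2*(l + 1)^2)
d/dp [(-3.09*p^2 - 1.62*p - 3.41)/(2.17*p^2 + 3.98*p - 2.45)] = (-8.7828*p^2 + 29.9404*p + 17.5408)/(4.7089*p^4 + 17.2732*p^3 + 5.2074*p^2 - 19.502*p + 6.0025)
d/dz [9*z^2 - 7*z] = 18*z - 7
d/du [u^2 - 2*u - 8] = 2*u - 2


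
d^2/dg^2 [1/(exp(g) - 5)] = (exp(g) + 5)*exp(g)/(exp(g) - 5)^3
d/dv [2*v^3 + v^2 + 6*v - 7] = 6*v^2 + 2*v + 6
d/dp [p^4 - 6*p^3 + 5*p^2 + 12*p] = 4*p^3 - 18*p^2 + 10*p + 12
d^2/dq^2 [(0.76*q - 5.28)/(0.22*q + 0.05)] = (-1.38777878078145e-17*q - 0.527824)/(0.22*q + 0.05)^3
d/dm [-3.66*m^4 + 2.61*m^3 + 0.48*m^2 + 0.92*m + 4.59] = -14.64*m^3 + 7.83*m^2 + 0.96*m + 0.92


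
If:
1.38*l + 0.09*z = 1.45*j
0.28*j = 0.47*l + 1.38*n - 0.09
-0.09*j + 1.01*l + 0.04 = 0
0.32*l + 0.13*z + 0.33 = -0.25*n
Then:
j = -0.21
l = -0.06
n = 0.04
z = -2.48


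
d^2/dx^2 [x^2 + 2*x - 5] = 2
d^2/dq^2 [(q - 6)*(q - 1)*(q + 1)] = 6*q - 12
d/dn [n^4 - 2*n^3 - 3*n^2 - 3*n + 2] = 4*n^3 - 6*n^2 - 6*n - 3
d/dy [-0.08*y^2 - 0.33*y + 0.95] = -0.16*y - 0.33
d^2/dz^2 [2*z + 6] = 0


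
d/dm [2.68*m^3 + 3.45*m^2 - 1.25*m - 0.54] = 8.04*m^2 + 6.9*m - 1.25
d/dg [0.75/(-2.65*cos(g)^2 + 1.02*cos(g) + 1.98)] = (0.765 - 3.975*cos(g))*sin(g)/(-2.65*cos(g)^2 + 1.02*cos(g) + 1.98)^2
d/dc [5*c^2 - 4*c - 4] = 10*c - 4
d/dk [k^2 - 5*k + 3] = 2*k - 5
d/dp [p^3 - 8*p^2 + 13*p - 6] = 3*p^2 - 16*p + 13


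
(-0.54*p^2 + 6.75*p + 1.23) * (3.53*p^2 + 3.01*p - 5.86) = -1.9062*p^4 + 22.2021*p^3 + 27.8238*p^2 - 35.8527*p - 7.2078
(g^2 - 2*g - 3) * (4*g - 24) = 4*g^3 - 32*g^2 + 36*g + 72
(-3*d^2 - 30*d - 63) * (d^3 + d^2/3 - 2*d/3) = -3*d^5 - 31*d^4 - 71*d^3 - d^2 + 42*d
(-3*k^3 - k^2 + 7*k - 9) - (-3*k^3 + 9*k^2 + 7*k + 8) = -10*k^2 - 17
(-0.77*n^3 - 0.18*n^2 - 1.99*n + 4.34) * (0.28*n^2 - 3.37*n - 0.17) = -0.2156*n^5 + 2.5445*n^4 + 0.1803*n^3 + 7.9521*n^2 - 14.2875*n - 0.7378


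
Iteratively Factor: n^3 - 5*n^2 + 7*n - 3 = (n - 3)*(n^2 - 2*n + 1) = (n - 3)*(n - 1)*(n - 1)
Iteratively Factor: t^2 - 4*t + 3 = (t - 3)*(t - 1)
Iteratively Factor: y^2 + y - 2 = (y - 1)*(y + 2)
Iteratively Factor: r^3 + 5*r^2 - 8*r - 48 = (r - 3)*(r^2 + 8*r + 16) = (r - 3)*(r + 4)*(r + 4)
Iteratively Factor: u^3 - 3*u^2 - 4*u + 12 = (u - 3)*(u^2 - 4) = (u - 3)*(u + 2)*(u - 2)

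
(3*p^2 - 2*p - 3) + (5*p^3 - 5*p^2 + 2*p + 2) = 5*p^3 - 2*p^2 - 1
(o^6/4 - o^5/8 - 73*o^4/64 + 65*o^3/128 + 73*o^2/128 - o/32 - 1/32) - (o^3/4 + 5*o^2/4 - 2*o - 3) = o^6/4 - o^5/8 - 73*o^4/64 + 33*o^3/128 - 87*o^2/128 + 63*o/32 + 95/32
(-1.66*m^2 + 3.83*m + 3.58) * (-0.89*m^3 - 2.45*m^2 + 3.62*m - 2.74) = 1.4774*m^5 + 0.6583*m^4 - 18.5789*m^3 + 9.642*m^2 + 2.4654*m - 9.8092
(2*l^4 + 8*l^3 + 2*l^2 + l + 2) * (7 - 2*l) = -4*l^5 - 2*l^4 + 52*l^3 + 12*l^2 + 3*l + 14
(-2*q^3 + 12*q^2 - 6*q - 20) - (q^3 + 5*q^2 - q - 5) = -3*q^3 + 7*q^2 - 5*q - 15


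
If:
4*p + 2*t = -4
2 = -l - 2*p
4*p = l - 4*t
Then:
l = 4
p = -3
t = 4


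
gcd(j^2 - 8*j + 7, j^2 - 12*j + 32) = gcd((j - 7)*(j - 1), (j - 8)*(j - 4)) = 1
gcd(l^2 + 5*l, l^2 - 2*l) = l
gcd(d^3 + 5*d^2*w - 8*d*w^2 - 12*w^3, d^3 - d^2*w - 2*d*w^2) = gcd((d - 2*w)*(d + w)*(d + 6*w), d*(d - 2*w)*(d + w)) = -d^2 + d*w + 2*w^2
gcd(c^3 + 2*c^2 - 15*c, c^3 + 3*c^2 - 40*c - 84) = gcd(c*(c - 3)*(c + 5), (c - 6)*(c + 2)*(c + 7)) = 1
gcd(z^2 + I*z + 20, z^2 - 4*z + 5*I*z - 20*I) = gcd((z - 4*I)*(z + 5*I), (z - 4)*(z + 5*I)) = z + 5*I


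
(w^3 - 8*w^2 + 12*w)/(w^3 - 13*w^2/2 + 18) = 2*w/(2*w + 3)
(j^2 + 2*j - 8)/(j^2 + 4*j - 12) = (j + 4)/(j + 6)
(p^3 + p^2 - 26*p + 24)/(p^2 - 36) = (p^2 - 5*p + 4)/(p - 6)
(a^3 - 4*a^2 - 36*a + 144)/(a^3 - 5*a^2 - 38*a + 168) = (a - 6)/(a - 7)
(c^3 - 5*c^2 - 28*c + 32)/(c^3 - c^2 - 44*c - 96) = (c - 1)/(c + 3)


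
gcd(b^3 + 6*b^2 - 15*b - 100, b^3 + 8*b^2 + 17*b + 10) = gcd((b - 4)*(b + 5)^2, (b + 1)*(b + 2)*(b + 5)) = b + 5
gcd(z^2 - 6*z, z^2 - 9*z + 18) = z - 6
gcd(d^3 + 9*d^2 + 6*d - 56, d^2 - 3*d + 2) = d - 2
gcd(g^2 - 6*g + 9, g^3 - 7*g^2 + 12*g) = g - 3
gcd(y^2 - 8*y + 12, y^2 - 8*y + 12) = y^2 - 8*y + 12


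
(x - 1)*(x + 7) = x^2 + 6*x - 7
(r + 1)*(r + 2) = r^2 + 3*r + 2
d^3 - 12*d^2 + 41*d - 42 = (d - 7)*(d - 3)*(d - 2)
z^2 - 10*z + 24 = (z - 6)*(z - 4)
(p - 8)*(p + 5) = p^2 - 3*p - 40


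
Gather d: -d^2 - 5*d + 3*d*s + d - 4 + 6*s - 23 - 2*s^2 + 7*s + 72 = -d^2 + d*(3*s - 4) - 2*s^2 + 13*s + 45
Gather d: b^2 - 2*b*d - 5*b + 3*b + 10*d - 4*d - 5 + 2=b^2 - 2*b + d*(6 - 2*b) - 3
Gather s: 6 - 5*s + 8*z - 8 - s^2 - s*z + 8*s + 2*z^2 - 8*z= -s^2 + s*(3 - z) + 2*z^2 - 2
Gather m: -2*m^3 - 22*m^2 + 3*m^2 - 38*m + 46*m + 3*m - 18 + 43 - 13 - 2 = -2*m^3 - 19*m^2 + 11*m + 10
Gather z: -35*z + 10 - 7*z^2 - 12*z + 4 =-7*z^2 - 47*z + 14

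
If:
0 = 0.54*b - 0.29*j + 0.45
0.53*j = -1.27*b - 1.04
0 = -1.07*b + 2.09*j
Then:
No Solution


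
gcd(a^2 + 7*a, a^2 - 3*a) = a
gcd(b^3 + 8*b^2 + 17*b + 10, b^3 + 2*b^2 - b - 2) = b^2 + 3*b + 2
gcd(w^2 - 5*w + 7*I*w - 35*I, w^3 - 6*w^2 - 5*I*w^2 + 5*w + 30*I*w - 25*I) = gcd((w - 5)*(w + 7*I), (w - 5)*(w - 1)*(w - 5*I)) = w - 5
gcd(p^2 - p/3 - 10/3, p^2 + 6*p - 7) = 1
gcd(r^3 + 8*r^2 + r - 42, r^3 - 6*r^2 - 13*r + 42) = r^2 + r - 6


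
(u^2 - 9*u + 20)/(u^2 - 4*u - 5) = (u - 4)/(u + 1)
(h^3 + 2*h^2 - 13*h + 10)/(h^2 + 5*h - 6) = (h^2 + 3*h - 10)/(h + 6)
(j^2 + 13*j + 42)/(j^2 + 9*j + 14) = (j + 6)/(j + 2)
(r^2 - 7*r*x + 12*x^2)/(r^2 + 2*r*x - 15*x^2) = (r - 4*x)/(r + 5*x)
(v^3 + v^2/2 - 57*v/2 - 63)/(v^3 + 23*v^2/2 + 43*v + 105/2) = (v - 6)/(v + 5)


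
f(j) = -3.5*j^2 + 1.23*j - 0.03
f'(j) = 1.23 - 7.0*j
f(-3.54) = -48.24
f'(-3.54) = 26.01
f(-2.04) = -17.10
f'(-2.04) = 15.51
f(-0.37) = -0.96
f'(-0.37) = 3.82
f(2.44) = -17.87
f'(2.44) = -15.85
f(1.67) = -7.74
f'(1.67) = -10.46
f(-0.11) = -0.21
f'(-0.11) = 2.00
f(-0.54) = -1.71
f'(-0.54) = 5.01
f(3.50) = -38.60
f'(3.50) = -23.27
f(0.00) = -0.03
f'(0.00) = 1.23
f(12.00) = -489.27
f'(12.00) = -82.77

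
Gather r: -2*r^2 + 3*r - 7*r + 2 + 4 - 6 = -2*r^2 - 4*r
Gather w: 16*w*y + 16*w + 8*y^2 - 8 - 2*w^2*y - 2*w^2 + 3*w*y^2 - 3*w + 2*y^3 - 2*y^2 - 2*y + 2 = w^2*(-2*y - 2) + w*(3*y^2 + 16*y + 13) + 2*y^3 + 6*y^2 - 2*y - 6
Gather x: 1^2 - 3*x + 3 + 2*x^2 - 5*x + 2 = 2*x^2 - 8*x + 6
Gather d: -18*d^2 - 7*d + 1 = -18*d^2 - 7*d + 1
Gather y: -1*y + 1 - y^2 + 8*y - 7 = -y^2 + 7*y - 6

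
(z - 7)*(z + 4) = z^2 - 3*z - 28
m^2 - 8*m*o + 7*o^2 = (m - 7*o)*(m - o)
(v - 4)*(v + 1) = v^2 - 3*v - 4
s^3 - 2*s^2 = s^2*(s - 2)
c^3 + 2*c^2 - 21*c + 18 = (c - 3)*(c - 1)*(c + 6)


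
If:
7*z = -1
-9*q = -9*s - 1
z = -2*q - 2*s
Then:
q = 23/252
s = -5/252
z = -1/7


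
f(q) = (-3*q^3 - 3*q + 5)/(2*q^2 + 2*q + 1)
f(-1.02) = 10.80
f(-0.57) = 14.25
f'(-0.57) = -3.79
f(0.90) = 0.03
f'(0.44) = -4.60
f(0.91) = 0.00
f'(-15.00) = -1.49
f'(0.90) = -2.36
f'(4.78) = -1.46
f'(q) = (-4*q - 2)*(-3*q^3 - 3*q + 5)/(2*q^2 + 2*q + 1)^2 + (-9*q^2 - 3)/(2*q^2 + 2*q + 1) = (-6*q^4 - 12*q^3 - 3*q^2 - 20*q - 13)/(4*q^4 + 8*q^3 + 8*q^2 + 4*q + 1)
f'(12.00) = -1.49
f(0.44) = 1.51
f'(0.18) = -8.26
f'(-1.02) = 9.71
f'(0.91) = -2.34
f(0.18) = 3.12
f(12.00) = -16.66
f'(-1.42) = 4.02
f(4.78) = -5.99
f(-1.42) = 8.14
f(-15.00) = 24.17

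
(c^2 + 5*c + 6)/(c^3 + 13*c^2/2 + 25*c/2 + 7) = 2*(c + 3)/(2*c^2 + 9*c + 7)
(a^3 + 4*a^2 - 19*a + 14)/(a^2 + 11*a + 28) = (a^2 - 3*a + 2)/(a + 4)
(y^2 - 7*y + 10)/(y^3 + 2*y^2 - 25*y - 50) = (y - 2)/(y^2 + 7*y + 10)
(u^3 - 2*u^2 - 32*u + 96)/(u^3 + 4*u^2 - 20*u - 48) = (u - 4)/(u + 2)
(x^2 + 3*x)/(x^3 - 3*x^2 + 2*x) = (x + 3)/(x^2 - 3*x + 2)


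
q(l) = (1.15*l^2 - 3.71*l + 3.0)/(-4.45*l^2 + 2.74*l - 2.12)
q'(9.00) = -0.01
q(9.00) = -0.19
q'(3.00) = -0.05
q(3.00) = -0.07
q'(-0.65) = -0.60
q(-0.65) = -1.02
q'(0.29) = 1.68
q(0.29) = -1.19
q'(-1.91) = -0.16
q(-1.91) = -0.61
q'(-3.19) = -0.07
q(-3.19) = -0.47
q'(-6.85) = -0.01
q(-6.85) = -0.36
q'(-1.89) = -0.17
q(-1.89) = -0.61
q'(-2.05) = -0.14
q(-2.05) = -0.58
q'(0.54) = 2.01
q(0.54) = -0.69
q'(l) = (2.3*l - 3.71)/(-4.45*l^2 + 2.74*l - 2.12) + (8.9*l - 2.74)*(1.15*l^2 - 3.71*l + 3.0)/(-4.45*l^2 + 2.74*l - 2.12)^2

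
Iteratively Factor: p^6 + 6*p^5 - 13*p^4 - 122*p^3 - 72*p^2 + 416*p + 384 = (p + 4)*(p^5 + 2*p^4 - 21*p^3 - 38*p^2 + 80*p + 96) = (p - 4)*(p + 4)*(p^4 + 6*p^3 + 3*p^2 - 26*p - 24) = (p - 4)*(p + 1)*(p + 4)*(p^3 + 5*p^2 - 2*p - 24) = (p - 4)*(p + 1)*(p + 4)^2*(p^2 + p - 6) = (p - 4)*(p - 2)*(p + 1)*(p + 4)^2*(p + 3)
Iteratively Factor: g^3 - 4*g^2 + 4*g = (g - 2)*(g^2 - 2*g) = g*(g - 2)*(g - 2)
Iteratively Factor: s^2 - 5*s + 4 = (s - 4)*(s - 1)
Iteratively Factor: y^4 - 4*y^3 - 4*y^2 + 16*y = (y - 2)*(y^3 - 2*y^2 - 8*y) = (y - 2)*(y + 2)*(y^2 - 4*y) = (y - 4)*(y - 2)*(y + 2)*(y)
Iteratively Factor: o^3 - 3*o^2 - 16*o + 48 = (o + 4)*(o^2 - 7*o + 12) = (o - 3)*(o + 4)*(o - 4)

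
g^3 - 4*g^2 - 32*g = g*(g - 8)*(g + 4)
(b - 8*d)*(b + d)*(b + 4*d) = b^3 - 3*b^2*d - 36*b*d^2 - 32*d^3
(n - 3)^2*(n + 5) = n^3 - n^2 - 21*n + 45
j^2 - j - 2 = (j - 2)*(j + 1)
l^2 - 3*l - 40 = (l - 8)*(l + 5)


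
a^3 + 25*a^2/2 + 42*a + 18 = (a + 1/2)*(a + 6)^2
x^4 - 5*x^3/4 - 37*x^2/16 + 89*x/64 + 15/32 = (x - 2)*(x - 3/4)*(x + 1/4)*(x + 5/4)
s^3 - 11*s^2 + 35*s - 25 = (s - 5)^2*(s - 1)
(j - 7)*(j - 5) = j^2 - 12*j + 35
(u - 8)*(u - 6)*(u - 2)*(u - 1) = u^4 - 17*u^3 + 92*u^2 - 172*u + 96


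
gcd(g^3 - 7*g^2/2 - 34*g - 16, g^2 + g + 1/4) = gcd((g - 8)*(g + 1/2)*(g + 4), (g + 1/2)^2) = g + 1/2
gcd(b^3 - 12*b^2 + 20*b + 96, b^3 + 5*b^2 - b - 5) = 1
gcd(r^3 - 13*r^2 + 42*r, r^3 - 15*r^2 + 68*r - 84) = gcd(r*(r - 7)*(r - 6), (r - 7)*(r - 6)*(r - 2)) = r^2 - 13*r + 42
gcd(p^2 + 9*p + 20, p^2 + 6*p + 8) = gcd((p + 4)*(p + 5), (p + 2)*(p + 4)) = p + 4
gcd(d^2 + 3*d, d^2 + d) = d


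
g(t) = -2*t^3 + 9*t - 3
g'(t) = 9 - 6*t^2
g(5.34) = -259.49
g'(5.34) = -162.09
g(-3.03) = 25.37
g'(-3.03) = -46.09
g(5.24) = -243.60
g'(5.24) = -155.75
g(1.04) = 4.11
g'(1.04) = 2.51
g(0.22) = -1.04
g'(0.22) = 8.71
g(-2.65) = 10.37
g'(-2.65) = -33.14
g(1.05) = 4.13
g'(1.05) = 2.38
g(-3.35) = 42.04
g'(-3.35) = -58.34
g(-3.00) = 24.00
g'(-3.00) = -45.00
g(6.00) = -381.00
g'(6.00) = -207.00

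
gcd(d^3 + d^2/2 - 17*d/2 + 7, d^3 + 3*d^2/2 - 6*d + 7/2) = d^2 + 5*d/2 - 7/2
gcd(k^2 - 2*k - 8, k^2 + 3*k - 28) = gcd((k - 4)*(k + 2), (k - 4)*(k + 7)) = k - 4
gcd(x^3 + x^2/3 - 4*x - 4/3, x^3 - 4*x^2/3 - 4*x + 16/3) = x^2 - 4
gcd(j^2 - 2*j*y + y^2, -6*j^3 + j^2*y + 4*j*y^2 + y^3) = -j + y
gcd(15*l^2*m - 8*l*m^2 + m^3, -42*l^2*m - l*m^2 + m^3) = m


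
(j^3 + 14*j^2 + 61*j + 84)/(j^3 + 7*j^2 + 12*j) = (j + 7)/j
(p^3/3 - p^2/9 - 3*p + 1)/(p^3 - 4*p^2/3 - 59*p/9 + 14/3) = (3*p^2 + 8*p - 3)/(9*p^2 + 15*p - 14)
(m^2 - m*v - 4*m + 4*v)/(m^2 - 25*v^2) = (m^2 - m*v - 4*m + 4*v)/(m^2 - 25*v^2)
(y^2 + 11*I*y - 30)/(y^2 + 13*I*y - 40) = (y + 6*I)/(y + 8*I)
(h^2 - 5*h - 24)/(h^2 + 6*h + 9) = (h - 8)/(h + 3)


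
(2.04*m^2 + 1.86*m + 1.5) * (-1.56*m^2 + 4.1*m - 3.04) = -3.1824*m^4 + 5.4624*m^3 - 0.9156*m^2 + 0.495599999999999*m - 4.56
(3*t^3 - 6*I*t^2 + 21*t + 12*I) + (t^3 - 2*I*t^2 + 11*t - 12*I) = 4*t^3 - 8*I*t^2 + 32*t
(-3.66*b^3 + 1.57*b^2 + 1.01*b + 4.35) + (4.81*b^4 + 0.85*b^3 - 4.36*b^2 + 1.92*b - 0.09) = 4.81*b^4 - 2.81*b^3 - 2.79*b^2 + 2.93*b + 4.26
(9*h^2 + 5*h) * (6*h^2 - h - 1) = 54*h^4 + 21*h^3 - 14*h^2 - 5*h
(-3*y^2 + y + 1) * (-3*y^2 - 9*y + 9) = 9*y^4 + 24*y^3 - 39*y^2 + 9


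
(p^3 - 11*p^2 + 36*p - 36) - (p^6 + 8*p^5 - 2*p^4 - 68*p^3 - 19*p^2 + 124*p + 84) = -p^6 - 8*p^5 + 2*p^4 + 69*p^3 + 8*p^2 - 88*p - 120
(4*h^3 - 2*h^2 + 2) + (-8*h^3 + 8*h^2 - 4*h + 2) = -4*h^3 + 6*h^2 - 4*h + 4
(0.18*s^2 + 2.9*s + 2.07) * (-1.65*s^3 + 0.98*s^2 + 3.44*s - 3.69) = -0.297*s^5 - 4.6086*s^4 + 0.0457000000000005*s^3 + 11.3404*s^2 - 3.5802*s - 7.6383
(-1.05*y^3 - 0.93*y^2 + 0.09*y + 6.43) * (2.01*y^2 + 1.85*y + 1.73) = -2.1105*y^5 - 3.8118*y^4 - 3.3561*y^3 + 11.4819*y^2 + 12.0512*y + 11.1239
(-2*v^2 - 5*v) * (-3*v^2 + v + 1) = 6*v^4 + 13*v^3 - 7*v^2 - 5*v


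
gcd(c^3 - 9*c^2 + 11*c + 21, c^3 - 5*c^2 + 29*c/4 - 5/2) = 1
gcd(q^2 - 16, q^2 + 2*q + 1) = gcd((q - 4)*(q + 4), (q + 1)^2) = 1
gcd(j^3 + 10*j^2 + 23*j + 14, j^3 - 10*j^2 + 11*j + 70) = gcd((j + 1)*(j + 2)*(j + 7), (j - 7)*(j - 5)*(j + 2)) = j + 2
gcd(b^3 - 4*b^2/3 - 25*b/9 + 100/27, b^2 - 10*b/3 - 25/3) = b + 5/3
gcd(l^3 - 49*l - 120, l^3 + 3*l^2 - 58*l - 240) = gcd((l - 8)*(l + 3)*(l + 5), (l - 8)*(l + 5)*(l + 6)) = l^2 - 3*l - 40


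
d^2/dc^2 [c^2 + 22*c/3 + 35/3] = 2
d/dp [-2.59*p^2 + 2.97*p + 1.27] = 2.97 - 5.18*p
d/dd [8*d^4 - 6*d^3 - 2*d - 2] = 32*d^3 - 18*d^2 - 2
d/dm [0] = 0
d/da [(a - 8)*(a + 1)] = 2*a - 7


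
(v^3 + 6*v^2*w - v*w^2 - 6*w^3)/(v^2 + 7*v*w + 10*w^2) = (v^3 + 6*v^2*w - v*w^2 - 6*w^3)/(v^2 + 7*v*w + 10*w^2)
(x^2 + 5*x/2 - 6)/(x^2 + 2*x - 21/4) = 2*(x + 4)/(2*x + 7)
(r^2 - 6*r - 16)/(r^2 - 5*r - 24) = (r + 2)/(r + 3)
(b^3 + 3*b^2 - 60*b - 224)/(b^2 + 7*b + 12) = (b^2 - b - 56)/(b + 3)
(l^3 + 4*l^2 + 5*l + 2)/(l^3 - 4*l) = (l^2 + 2*l + 1)/(l*(l - 2))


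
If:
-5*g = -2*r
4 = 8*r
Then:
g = 1/5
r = 1/2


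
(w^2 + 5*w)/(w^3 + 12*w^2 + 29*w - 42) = w*(w + 5)/(w^3 + 12*w^2 + 29*w - 42)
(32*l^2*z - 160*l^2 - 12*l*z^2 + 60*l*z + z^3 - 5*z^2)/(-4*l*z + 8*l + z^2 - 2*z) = (-8*l*z + 40*l + z^2 - 5*z)/(z - 2)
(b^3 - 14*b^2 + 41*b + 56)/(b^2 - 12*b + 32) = (b^2 - 6*b - 7)/(b - 4)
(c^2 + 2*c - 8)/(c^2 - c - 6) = (-c^2 - 2*c + 8)/(-c^2 + c + 6)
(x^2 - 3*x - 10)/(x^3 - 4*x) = (x - 5)/(x*(x - 2))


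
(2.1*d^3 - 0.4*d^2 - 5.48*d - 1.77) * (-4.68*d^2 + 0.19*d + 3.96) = -9.828*d^5 + 2.271*d^4 + 33.8864*d^3 + 5.6584*d^2 - 22.0371*d - 7.0092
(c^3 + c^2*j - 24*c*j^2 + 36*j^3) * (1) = c^3 + c^2*j - 24*c*j^2 + 36*j^3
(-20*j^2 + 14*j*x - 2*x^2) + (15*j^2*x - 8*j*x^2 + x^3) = 15*j^2*x - 20*j^2 - 8*j*x^2 + 14*j*x + x^3 - 2*x^2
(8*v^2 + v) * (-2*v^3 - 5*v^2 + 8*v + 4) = -16*v^5 - 42*v^4 + 59*v^3 + 40*v^2 + 4*v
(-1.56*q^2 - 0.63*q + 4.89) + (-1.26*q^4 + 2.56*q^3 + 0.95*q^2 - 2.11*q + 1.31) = -1.26*q^4 + 2.56*q^3 - 0.61*q^2 - 2.74*q + 6.2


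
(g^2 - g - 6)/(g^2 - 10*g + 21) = (g + 2)/(g - 7)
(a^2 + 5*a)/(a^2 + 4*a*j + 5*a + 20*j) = a/(a + 4*j)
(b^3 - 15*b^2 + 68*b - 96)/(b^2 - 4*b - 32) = (b^2 - 7*b + 12)/(b + 4)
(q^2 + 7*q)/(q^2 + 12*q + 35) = q/(q + 5)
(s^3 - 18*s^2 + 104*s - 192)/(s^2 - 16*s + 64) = (s^2 - 10*s + 24)/(s - 8)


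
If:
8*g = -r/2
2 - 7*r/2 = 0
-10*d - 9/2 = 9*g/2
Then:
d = -243/560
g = -1/28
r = 4/7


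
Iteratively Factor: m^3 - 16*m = (m)*(m^2 - 16) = m*(m - 4)*(m + 4)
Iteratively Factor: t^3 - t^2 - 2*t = (t - 2)*(t^2 + t) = (t - 2)*(t + 1)*(t)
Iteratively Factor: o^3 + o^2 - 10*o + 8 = (o + 4)*(o^2 - 3*o + 2) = (o - 1)*(o + 4)*(o - 2)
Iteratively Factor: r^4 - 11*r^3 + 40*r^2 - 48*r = (r - 4)*(r^3 - 7*r^2 + 12*r) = (r - 4)*(r - 3)*(r^2 - 4*r) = (r - 4)^2*(r - 3)*(r)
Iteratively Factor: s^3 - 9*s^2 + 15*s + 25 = (s + 1)*(s^2 - 10*s + 25) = (s - 5)*(s + 1)*(s - 5)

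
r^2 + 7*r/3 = r*(r + 7/3)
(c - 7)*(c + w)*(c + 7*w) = c^3 + 8*c^2*w - 7*c^2 + 7*c*w^2 - 56*c*w - 49*w^2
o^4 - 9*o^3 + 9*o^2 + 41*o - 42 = (o - 7)*(o - 3)*(o - 1)*(o + 2)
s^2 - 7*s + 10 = (s - 5)*(s - 2)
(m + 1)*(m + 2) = m^2 + 3*m + 2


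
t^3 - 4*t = t*(t - 2)*(t + 2)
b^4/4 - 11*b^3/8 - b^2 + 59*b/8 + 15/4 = (b/4 + 1/2)*(b - 5)*(b - 3)*(b + 1/2)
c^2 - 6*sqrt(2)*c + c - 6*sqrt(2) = (c + 1)*(c - 6*sqrt(2))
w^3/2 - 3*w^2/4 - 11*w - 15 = (w/2 + 1)*(w - 6)*(w + 5/2)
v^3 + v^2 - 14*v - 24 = (v - 4)*(v + 2)*(v + 3)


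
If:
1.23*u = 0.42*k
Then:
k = 2.92857142857143*u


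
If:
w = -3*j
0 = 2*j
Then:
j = 0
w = 0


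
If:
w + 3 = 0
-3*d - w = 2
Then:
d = 1/3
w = -3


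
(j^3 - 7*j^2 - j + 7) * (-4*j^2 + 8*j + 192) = -4*j^5 + 36*j^4 + 140*j^3 - 1380*j^2 - 136*j + 1344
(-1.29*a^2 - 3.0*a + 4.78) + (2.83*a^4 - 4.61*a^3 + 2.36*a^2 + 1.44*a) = 2.83*a^4 - 4.61*a^3 + 1.07*a^2 - 1.56*a + 4.78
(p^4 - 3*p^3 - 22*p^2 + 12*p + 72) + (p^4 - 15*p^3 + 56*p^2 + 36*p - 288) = 2*p^4 - 18*p^3 + 34*p^2 + 48*p - 216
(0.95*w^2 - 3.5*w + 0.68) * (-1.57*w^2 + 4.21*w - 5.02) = -1.4915*w^4 + 9.4945*w^3 - 20.5716*w^2 + 20.4328*w - 3.4136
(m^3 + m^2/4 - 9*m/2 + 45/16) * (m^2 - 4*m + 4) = m^5 - 15*m^4/4 - 3*m^3/2 + 349*m^2/16 - 117*m/4 + 45/4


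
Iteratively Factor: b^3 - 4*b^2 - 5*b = (b)*(b^2 - 4*b - 5) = b*(b - 5)*(b + 1)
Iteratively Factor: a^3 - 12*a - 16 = (a + 2)*(a^2 - 2*a - 8) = (a + 2)^2*(a - 4)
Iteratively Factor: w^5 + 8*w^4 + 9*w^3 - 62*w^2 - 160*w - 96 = (w + 1)*(w^4 + 7*w^3 + 2*w^2 - 64*w - 96) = (w - 3)*(w + 1)*(w^3 + 10*w^2 + 32*w + 32) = (w - 3)*(w + 1)*(w + 4)*(w^2 + 6*w + 8) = (w - 3)*(w + 1)*(w + 4)^2*(w + 2)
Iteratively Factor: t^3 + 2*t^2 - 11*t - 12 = (t + 1)*(t^2 + t - 12) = (t + 1)*(t + 4)*(t - 3)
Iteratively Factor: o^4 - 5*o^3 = (o)*(o^3 - 5*o^2) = o*(o - 5)*(o^2) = o^2*(o - 5)*(o)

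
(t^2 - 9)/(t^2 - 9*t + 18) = (t + 3)/(t - 6)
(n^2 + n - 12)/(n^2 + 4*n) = (n - 3)/n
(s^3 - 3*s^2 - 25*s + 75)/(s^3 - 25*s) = (s - 3)/s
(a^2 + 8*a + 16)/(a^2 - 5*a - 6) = (a^2 + 8*a + 16)/(a^2 - 5*a - 6)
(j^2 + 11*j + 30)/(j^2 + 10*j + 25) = (j + 6)/(j + 5)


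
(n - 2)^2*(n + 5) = n^3 + n^2 - 16*n + 20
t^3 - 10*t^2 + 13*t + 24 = (t - 8)*(t - 3)*(t + 1)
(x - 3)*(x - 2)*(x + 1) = x^3 - 4*x^2 + x + 6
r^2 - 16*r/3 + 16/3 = (r - 4)*(r - 4/3)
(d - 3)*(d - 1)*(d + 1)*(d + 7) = d^4 + 4*d^3 - 22*d^2 - 4*d + 21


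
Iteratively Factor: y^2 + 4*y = (y + 4)*(y)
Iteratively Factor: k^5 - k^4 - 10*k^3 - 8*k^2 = (k + 1)*(k^4 - 2*k^3 - 8*k^2) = (k - 4)*(k + 1)*(k^3 + 2*k^2) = k*(k - 4)*(k + 1)*(k^2 + 2*k) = k^2*(k - 4)*(k + 1)*(k + 2)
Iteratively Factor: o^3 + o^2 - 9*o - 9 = (o + 3)*(o^2 - 2*o - 3) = (o - 3)*(o + 3)*(o + 1)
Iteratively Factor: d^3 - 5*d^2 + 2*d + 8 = (d - 2)*(d^2 - 3*d - 4) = (d - 2)*(d + 1)*(d - 4)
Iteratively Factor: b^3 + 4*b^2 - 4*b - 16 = (b + 4)*(b^2 - 4) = (b - 2)*(b + 4)*(b + 2)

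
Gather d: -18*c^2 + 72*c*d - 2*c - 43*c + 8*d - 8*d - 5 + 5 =-18*c^2 + 72*c*d - 45*c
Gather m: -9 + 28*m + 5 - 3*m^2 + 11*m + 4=-3*m^2 + 39*m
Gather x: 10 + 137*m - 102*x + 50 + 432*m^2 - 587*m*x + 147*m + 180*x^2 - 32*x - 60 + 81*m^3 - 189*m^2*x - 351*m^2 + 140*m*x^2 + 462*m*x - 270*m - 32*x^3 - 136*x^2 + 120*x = 81*m^3 + 81*m^2 + 14*m - 32*x^3 + x^2*(140*m + 44) + x*(-189*m^2 - 125*m - 14)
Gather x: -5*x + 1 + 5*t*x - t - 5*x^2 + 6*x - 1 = -t - 5*x^2 + x*(5*t + 1)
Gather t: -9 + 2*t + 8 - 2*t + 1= 0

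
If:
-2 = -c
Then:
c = 2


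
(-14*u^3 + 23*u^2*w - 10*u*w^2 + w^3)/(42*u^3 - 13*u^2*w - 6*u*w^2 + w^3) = (-u + w)/(3*u + w)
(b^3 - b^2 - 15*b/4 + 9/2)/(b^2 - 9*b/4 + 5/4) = (4*b^3 - 4*b^2 - 15*b + 18)/(4*b^2 - 9*b + 5)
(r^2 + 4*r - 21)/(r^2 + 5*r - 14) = (r - 3)/(r - 2)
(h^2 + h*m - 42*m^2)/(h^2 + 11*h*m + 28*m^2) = (h - 6*m)/(h + 4*m)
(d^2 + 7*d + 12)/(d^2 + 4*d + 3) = (d + 4)/(d + 1)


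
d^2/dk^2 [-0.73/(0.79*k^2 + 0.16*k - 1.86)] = (0.911186*k^2 + 0.184544*k - 0.73*(1.58*k + 0.16)*(3.16*k + 0.32) - 2.145324)/(0.79*k^2 + 0.16*k - 1.86)^3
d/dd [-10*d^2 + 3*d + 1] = 3 - 20*d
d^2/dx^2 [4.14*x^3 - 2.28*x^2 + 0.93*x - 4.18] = 24.84*x - 4.56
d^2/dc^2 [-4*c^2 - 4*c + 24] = -8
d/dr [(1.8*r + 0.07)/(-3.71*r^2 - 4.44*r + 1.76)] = (6.678*r^2 + 0.519400000000001*r + 3.4788)/(13.7641*r^4 + 32.9448*r^3 + 6.6544*r^2 - 15.6288*r + 3.0976)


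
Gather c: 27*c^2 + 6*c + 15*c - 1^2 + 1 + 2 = 27*c^2 + 21*c + 2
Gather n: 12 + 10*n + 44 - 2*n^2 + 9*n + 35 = -2*n^2 + 19*n + 91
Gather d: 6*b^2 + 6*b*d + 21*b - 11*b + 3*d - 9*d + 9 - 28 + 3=6*b^2 + 10*b + d*(6*b - 6) - 16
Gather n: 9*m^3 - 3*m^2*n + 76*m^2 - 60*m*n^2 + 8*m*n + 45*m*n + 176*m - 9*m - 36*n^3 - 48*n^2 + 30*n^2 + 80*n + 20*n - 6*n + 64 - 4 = 9*m^3 + 76*m^2 + 167*m - 36*n^3 + n^2*(-60*m - 18) + n*(-3*m^2 + 53*m + 94) + 60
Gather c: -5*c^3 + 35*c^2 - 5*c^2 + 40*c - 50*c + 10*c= -5*c^3 + 30*c^2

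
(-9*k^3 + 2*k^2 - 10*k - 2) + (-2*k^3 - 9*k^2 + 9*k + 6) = -11*k^3 - 7*k^2 - k + 4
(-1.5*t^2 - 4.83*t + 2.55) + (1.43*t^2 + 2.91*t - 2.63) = -0.0700000000000001*t^2 - 1.92*t - 0.0800000000000001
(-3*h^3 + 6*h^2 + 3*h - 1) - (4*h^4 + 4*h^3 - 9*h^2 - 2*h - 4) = -4*h^4 - 7*h^3 + 15*h^2 + 5*h + 3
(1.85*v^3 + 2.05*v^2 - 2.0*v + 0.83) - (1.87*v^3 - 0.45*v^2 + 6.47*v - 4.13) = -0.02*v^3 + 2.5*v^2 - 8.47*v + 4.96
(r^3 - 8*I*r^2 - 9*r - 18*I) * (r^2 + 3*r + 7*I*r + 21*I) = r^5 + 3*r^4 - I*r^4 + 47*r^3 - 3*I*r^3 + 141*r^2 - 81*I*r^2 + 126*r - 243*I*r + 378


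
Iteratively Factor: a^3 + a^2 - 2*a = (a - 1)*(a^2 + 2*a) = a*(a - 1)*(a + 2)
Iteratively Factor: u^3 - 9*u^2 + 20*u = (u - 4)*(u^2 - 5*u) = u*(u - 4)*(u - 5)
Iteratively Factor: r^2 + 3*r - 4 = (r - 1)*(r + 4)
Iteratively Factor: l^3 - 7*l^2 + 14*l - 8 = (l - 2)*(l^2 - 5*l + 4) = (l - 4)*(l - 2)*(l - 1)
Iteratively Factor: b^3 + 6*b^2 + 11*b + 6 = (b + 1)*(b^2 + 5*b + 6) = (b + 1)*(b + 2)*(b + 3)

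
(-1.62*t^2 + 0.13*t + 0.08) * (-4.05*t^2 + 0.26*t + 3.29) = 6.561*t^4 - 0.9477*t^3 - 5.62*t^2 + 0.4485*t + 0.2632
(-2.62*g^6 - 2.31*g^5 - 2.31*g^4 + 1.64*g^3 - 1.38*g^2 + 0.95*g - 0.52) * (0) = 0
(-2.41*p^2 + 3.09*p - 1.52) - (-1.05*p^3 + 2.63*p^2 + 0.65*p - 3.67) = 1.05*p^3 - 5.04*p^2 + 2.44*p + 2.15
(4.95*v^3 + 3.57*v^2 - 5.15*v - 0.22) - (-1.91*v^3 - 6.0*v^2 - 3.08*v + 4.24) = 6.86*v^3 + 9.57*v^2 - 2.07*v - 4.46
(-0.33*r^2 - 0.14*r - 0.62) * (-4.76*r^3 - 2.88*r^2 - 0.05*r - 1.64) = 1.5708*r^5 + 1.6168*r^4 + 3.3709*r^3 + 2.3338*r^2 + 0.2606*r + 1.0168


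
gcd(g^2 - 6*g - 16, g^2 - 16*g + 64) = g - 8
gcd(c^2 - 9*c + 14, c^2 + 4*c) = 1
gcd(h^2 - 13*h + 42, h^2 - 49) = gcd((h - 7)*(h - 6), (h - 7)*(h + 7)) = h - 7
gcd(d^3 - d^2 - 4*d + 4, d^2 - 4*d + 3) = d - 1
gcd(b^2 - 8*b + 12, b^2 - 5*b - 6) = b - 6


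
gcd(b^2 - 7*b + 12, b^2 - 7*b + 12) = b^2 - 7*b + 12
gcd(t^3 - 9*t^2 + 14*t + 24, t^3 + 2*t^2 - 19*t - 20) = t^2 - 3*t - 4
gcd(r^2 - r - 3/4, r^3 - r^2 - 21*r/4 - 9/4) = r + 1/2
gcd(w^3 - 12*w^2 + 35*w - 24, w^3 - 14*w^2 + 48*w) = w - 8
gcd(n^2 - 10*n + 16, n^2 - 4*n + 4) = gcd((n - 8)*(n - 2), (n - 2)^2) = n - 2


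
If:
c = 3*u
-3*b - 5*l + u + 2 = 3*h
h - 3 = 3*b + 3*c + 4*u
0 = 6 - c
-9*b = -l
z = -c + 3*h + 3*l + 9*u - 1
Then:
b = -83/57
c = 6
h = 468/19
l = -249/19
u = 2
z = 866/19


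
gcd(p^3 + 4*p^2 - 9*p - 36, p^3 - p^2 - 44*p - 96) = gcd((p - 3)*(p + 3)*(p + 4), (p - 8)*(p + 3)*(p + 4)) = p^2 + 7*p + 12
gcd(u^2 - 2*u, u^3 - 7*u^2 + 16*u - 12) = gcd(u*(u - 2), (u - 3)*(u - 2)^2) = u - 2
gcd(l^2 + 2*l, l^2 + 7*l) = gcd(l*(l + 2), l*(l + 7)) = l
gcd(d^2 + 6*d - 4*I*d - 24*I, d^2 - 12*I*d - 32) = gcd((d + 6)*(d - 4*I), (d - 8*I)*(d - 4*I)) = d - 4*I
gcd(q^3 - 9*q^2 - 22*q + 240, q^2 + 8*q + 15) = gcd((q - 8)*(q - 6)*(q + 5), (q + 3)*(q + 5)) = q + 5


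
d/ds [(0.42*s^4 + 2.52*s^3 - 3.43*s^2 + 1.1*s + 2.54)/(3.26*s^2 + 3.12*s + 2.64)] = (2.7384*s^5 + 12.1464*s^4 + 20.16*s^3 + 5.6708*s^2 - 34.6712*s - 5.0208)/(10.6276*s^4 + 20.3424*s^3 + 26.9472*s^2 + 16.4736*s + 6.9696)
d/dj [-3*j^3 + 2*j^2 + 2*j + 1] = -9*j^2 + 4*j + 2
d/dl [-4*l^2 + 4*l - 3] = 4 - 8*l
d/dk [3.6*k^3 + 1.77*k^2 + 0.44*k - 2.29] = 10.8*k^2 + 3.54*k + 0.44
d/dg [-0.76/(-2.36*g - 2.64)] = -1.7936/(2.36*g + 2.64)^2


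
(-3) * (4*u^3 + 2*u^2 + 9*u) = -12*u^3 - 6*u^2 - 27*u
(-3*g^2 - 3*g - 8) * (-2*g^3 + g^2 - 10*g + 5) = 6*g^5 + 3*g^4 + 43*g^3 + 7*g^2 + 65*g - 40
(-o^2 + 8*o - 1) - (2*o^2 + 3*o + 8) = -3*o^2 + 5*o - 9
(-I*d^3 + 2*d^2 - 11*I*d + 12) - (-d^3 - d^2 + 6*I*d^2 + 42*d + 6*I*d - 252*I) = d^3 - I*d^3 + 3*d^2 - 6*I*d^2 - 42*d - 17*I*d + 12 + 252*I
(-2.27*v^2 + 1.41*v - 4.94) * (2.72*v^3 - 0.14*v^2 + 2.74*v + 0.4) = -6.1744*v^5 + 4.153*v^4 - 19.854*v^3 + 3.647*v^2 - 12.9716*v - 1.976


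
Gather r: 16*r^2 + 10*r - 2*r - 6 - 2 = 16*r^2 + 8*r - 8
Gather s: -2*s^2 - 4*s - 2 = -2*s^2 - 4*s - 2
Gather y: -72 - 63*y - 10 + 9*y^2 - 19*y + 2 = 9*y^2 - 82*y - 80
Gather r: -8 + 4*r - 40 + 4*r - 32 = 8*r - 80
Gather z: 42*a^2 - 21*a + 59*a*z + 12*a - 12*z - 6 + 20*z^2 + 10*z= 42*a^2 - 9*a + 20*z^2 + z*(59*a - 2) - 6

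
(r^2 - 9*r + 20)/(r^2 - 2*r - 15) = (r - 4)/(r + 3)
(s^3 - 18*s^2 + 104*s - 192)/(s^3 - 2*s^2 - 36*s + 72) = (s^2 - 12*s + 32)/(s^2 + 4*s - 12)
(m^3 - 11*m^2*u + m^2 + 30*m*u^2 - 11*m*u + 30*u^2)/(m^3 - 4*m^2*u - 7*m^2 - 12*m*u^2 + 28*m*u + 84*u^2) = (m^2 - 5*m*u + m - 5*u)/(m^2 + 2*m*u - 7*m - 14*u)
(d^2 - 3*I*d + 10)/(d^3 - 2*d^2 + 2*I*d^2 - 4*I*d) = (d - 5*I)/(d*(d - 2))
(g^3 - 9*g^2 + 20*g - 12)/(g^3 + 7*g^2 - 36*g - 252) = (g^2 - 3*g + 2)/(g^2 + 13*g + 42)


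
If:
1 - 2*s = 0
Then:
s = 1/2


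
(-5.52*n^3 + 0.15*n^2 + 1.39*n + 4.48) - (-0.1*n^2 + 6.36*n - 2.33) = -5.52*n^3 + 0.25*n^2 - 4.97*n + 6.81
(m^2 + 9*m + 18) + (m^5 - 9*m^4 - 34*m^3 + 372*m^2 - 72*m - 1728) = m^5 - 9*m^4 - 34*m^3 + 373*m^2 - 63*m - 1710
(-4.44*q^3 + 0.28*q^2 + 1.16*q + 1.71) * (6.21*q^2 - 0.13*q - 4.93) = -27.5724*q^5 + 2.316*q^4 + 29.0564*q^3 + 9.0879*q^2 - 5.9411*q - 8.4303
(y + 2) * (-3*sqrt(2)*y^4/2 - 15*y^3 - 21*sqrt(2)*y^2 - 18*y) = -3*sqrt(2)*y^5/2 - 15*y^4 - 3*sqrt(2)*y^4 - 30*y^3 - 21*sqrt(2)*y^3 - 42*sqrt(2)*y^2 - 18*y^2 - 36*y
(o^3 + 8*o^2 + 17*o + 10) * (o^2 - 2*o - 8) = o^5 + 6*o^4 - 7*o^3 - 88*o^2 - 156*o - 80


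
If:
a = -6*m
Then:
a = -6*m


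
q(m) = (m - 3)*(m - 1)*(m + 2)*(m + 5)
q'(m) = (m - 3)*(m - 1)*(m + 2) + (m - 3)*(m - 1)*(m + 5) + (m - 3)*(m + 2)*(m + 5) + (m - 1)*(m + 2)*(m + 5) = 4*m^3 + 9*m^2 - 30*m - 19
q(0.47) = 18.12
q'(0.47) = -30.70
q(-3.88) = -70.69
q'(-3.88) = -0.75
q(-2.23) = -10.76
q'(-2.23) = 48.30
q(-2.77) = -37.35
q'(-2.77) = 48.14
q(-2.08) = -3.65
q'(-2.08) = 46.34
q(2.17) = -29.03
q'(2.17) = -0.85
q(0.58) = 14.63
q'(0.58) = -32.59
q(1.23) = -8.19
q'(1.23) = -34.84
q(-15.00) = 37440.00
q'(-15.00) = -11044.00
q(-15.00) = 37440.00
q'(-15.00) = -11044.00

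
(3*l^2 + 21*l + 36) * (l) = 3*l^3 + 21*l^2 + 36*l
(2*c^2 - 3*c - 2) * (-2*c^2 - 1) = -4*c^4 + 6*c^3 + 2*c^2 + 3*c + 2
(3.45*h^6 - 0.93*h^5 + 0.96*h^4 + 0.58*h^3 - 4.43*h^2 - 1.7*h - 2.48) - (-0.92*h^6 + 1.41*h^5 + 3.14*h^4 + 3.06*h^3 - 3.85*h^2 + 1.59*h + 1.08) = 4.37*h^6 - 2.34*h^5 - 2.18*h^4 - 2.48*h^3 - 0.58*h^2 - 3.29*h - 3.56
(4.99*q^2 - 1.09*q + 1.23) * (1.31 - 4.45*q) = -22.2055*q^3 + 11.3874*q^2 - 6.9014*q + 1.6113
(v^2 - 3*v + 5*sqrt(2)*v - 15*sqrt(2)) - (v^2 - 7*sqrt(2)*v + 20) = -3*v + 12*sqrt(2)*v - 15*sqrt(2) - 20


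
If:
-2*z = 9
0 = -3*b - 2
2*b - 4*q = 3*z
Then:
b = -2/3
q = 73/24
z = -9/2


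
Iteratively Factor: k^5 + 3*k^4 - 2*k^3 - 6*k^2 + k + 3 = (k - 1)*(k^4 + 4*k^3 + 2*k^2 - 4*k - 3) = (k - 1)*(k + 3)*(k^3 + k^2 - k - 1) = (k - 1)*(k + 1)*(k + 3)*(k^2 - 1) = (k - 1)*(k + 1)^2*(k + 3)*(k - 1)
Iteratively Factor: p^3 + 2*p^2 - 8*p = (p + 4)*(p^2 - 2*p) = (p - 2)*(p + 4)*(p)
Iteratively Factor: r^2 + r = (r)*(r + 1)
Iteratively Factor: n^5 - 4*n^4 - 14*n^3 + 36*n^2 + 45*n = (n + 3)*(n^4 - 7*n^3 + 7*n^2 + 15*n) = (n + 1)*(n + 3)*(n^3 - 8*n^2 + 15*n) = n*(n + 1)*(n + 3)*(n^2 - 8*n + 15) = n*(n - 3)*(n + 1)*(n + 3)*(n - 5)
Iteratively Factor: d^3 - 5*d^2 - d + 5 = (d + 1)*(d^2 - 6*d + 5) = (d - 1)*(d + 1)*(d - 5)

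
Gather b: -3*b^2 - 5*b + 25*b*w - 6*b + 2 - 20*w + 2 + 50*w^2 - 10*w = -3*b^2 + b*(25*w - 11) + 50*w^2 - 30*w + 4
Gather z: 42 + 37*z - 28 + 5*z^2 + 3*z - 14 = 5*z^2 + 40*z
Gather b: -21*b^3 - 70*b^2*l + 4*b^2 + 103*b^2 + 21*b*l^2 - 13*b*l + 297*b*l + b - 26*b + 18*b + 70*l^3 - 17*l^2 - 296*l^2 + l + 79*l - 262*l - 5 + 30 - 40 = -21*b^3 + b^2*(107 - 70*l) + b*(21*l^2 + 284*l - 7) + 70*l^3 - 313*l^2 - 182*l - 15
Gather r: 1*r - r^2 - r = -r^2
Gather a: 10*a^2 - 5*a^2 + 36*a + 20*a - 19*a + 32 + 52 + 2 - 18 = 5*a^2 + 37*a + 68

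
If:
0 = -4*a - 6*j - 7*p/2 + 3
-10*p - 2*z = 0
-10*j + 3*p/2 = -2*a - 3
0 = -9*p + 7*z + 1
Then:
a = 11/52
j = 791/2288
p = 1/44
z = -5/44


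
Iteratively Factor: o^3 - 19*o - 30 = (o + 2)*(o^2 - 2*o - 15) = (o + 2)*(o + 3)*(o - 5)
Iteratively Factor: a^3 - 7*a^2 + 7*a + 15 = (a - 5)*(a^2 - 2*a - 3) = (a - 5)*(a - 3)*(a + 1)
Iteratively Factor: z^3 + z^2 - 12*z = (z - 3)*(z^2 + 4*z) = z*(z - 3)*(z + 4)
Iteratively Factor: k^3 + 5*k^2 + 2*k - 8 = (k + 2)*(k^2 + 3*k - 4) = (k + 2)*(k + 4)*(k - 1)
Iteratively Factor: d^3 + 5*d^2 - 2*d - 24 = (d + 3)*(d^2 + 2*d - 8) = (d - 2)*(d + 3)*(d + 4)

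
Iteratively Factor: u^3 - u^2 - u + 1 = (u - 1)*(u^2 - 1) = (u - 1)*(u + 1)*(u - 1)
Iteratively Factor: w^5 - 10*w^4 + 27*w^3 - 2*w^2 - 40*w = (w - 5)*(w^4 - 5*w^3 + 2*w^2 + 8*w) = (w - 5)*(w + 1)*(w^3 - 6*w^2 + 8*w) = w*(w - 5)*(w + 1)*(w^2 - 6*w + 8) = w*(w - 5)*(w - 4)*(w + 1)*(w - 2)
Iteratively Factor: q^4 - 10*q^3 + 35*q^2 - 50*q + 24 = (q - 3)*(q^3 - 7*q^2 + 14*q - 8) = (q - 3)*(q - 2)*(q^2 - 5*q + 4) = (q - 4)*(q - 3)*(q - 2)*(q - 1)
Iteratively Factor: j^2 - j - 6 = (j + 2)*(j - 3)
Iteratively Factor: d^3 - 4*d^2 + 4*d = (d - 2)*(d^2 - 2*d) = (d - 2)^2*(d)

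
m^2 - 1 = (m - 1)*(m + 1)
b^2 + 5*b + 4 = (b + 1)*(b + 4)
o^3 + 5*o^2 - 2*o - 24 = (o - 2)*(o + 3)*(o + 4)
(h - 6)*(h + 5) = h^2 - h - 30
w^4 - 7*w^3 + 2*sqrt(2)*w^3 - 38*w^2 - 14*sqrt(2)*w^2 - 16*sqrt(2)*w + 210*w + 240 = (w - 8)*(w + 1)*(w - 3*sqrt(2))*(w + 5*sqrt(2))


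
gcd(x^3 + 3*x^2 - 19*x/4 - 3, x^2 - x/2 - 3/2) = x - 3/2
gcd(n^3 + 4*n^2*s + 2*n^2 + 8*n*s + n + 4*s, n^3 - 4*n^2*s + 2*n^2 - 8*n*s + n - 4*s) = n^2 + 2*n + 1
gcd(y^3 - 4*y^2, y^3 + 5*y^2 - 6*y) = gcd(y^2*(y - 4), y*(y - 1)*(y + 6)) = y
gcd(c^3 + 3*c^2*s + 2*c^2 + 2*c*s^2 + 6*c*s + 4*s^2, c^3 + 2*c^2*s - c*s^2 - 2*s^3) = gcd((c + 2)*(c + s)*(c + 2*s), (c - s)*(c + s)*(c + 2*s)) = c^2 + 3*c*s + 2*s^2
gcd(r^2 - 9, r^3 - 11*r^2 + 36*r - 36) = r - 3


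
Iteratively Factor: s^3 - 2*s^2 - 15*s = (s)*(s^2 - 2*s - 15) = s*(s - 5)*(s + 3)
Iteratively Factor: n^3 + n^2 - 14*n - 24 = (n + 3)*(n^2 - 2*n - 8) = (n - 4)*(n + 3)*(n + 2)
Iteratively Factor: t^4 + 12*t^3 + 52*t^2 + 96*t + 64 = (t + 4)*(t^3 + 8*t^2 + 20*t + 16) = (t + 2)*(t + 4)*(t^2 + 6*t + 8) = (t + 2)*(t + 4)^2*(t + 2)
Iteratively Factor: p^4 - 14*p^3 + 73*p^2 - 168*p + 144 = (p - 3)*(p^3 - 11*p^2 + 40*p - 48) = (p - 3)^2*(p^2 - 8*p + 16) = (p - 4)*(p - 3)^2*(p - 4)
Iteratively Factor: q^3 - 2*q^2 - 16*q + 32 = (q - 4)*(q^2 + 2*q - 8) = (q - 4)*(q - 2)*(q + 4)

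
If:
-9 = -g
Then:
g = 9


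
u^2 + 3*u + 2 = (u + 1)*(u + 2)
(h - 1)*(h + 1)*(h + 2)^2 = h^4 + 4*h^3 + 3*h^2 - 4*h - 4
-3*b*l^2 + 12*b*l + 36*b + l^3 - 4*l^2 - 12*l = (-3*b + l)*(l - 6)*(l + 2)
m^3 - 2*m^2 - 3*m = m*(m - 3)*(m + 1)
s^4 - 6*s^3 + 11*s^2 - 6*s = s*(s - 3)*(s - 2)*(s - 1)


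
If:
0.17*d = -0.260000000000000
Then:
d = -1.53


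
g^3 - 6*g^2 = g^2*(g - 6)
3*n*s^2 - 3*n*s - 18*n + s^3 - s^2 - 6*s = (3*n + s)*(s - 3)*(s + 2)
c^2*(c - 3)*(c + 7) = c^4 + 4*c^3 - 21*c^2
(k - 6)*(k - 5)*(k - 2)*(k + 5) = k^4 - 8*k^3 - 13*k^2 + 200*k - 300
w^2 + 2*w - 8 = (w - 2)*(w + 4)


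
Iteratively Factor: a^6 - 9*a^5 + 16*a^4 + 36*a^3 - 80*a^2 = (a)*(a^5 - 9*a^4 + 16*a^3 + 36*a^2 - 80*a) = a*(a - 2)*(a^4 - 7*a^3 + 2*a^2 + 40*a) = a*(a - 5)*(a - 2)*(a^3 - 2*a^2 - 8*a) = a*(a - 5)*(a - 4)*(a - 2)*(a^2 + 2*a) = a^2*(a - 5)*(a - 4)*(a - 2)*(a + 2)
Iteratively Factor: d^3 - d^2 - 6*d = (d - 3)*(d^2 + 2*d) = (d - 3)*(d + 2)*(d)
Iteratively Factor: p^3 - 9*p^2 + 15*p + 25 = (p - 5)*(p^2 - 4*p - 5) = (p - 5)^2*(p + 1)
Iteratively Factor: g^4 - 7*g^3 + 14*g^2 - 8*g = (g)*(g^3 - 7*g^2 + 14*g - 8) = g*(g - 4)*(g^2 - 3*g + 2) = g*(g - 4)*(g - 2)*(g - 1)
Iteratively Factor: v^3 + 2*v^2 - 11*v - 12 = (v - 3)*(v^2 + 5*v + 4) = (v - 3)*(v + 4)*(v + 1)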